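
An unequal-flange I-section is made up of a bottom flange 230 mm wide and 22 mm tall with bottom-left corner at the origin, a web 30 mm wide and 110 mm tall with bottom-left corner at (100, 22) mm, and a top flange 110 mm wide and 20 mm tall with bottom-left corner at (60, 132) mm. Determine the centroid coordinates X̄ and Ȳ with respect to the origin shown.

bottom flange: A = 230 × 22 = 5060.00, centroid at (115.00, 11.00).
web: A = 30 × 110 = 3300.00, centroid at (115.00, 77.00).
top flange: A = 110 × 20 = 2200.00, centroid at (115.00, 142.00).
ΣA = 10560.00 mm²
ΣAX̄ = (5060.00)(115.00) + (3300.00)(115.00) + (2200.00)(115.00) = 1214400.00 mm³
ΣAȲ = (5060.00)(11.00) + (3300.00)(77.00) + (2200.00)(142.00) = 622160.00 mm³
X̄ = 1214400.00 / 10560.00 = 115.00 mm
Ȳ = 622160.00 / 10560.00 = 58.92 mm

X̄ = 115.00 mm, Ȳ = 58.92 mm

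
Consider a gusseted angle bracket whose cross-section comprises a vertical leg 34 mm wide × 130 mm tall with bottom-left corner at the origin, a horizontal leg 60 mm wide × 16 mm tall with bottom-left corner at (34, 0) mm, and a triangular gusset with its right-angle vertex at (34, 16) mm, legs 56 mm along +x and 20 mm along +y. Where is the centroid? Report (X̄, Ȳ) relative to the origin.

X̄ = 27.96 mm, Ȳ = 51.80 mm

Part | A | x̄ᵢ | ȳᵢ | A·x̄ᵢ | A·ȳᵢ
vertical leg | 4420.00 | 17.00 | 65.00 | 75140.00 | 287300.00
horizontal leg | 960.00 | 64.00 | 8.00 | 61440.00 | 7680.00
gusset | 560.00 | 52.67 | 22.67 | 29493.33 | 12693.33
Σ | 5940.00 |  |  | 166073.33 | 307673.33
X̄ = 166073.33 / 5940.00 = 27.96 mm
Ȳ = 307673.33 / 5940.00 = 51.80 mm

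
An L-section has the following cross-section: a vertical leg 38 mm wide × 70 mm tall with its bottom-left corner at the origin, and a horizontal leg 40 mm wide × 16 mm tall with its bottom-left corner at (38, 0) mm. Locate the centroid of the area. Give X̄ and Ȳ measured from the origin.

Part | A | x̄ᵢ | ȳᵢ | A·x̄ᵢ | A·ȳᵢ
vertical leg | 2660.00 | 19.00 | 35.00 | 50540.00 | 93100.00
horizontal leg | 640.00 | 58.00 | 8.00 | 37120.00 | 5120.00
Σ | 3300.00 |  |  | 87660.00 | 98220.00
X̄ = 87660.00 / 3300.00 = 26.56 mm
Ȳ = 98220.00 / 3300.00 = 29.76 mm

X̄ = 26.56 mm, Ȳ = 29.76 mm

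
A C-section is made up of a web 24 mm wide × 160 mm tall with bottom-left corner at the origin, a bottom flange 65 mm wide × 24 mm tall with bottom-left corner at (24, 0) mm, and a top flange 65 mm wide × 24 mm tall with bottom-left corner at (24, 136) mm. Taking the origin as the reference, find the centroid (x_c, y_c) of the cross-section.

x_c = 31.95 mm, y_c = 80.00 mm

Part | A | x̄ᵢ | ȳᵢ | A·x̄ᵢ | A·ȳᵢ
web | 3840.00 | 12.00 | 80.00 | 46080.00 | 307200.00
bottom flange | 1560.00 | 56.50 | 12.00 | 88140.00 | 18720.00
top flange | 1560.00 | 56.50 | 148.00 | 88140.00 | 230880.00
Σ | 6960.00 |  |  | 222360.00 | 556800.00
x_c = 222360.00 / 6960.00 = 31.95 mm
y_c = 556800.00 / 6960.00 = 80.00 mm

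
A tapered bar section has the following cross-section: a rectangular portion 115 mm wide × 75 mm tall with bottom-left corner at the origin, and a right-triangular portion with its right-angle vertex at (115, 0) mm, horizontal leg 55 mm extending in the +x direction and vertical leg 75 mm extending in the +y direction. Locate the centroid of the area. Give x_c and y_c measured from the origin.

rectangular portion: A = 115 × 75 = 8625.00, centroid at (57.50, 37.50).
triangular portion: A = ½·55·75 = 2062.50, centroid at (133.33, 25.00).
ΣA = 10687.50 mm²
ΣAx_c = (8625.00)(57.50) + (2062.50)(133.33) = 770937.50 mm³
ΣAy_c = (8625.00)(37.50) + (2062.50)(25.00) = 375000.00 mm³
x_c = 770937.50 / 10687.50 = 72.13 mm
y_c = 375000.00 / 10687.50 = 35.09 mm

x_c = 72.13 mm, y_c = 35.09 mm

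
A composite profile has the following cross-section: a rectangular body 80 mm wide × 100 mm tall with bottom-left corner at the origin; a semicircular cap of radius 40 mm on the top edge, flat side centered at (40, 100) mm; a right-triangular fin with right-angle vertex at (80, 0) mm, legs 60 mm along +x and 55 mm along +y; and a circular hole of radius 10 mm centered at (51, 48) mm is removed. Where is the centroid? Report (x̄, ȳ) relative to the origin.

x̄ = 48.06 mm, ȳ = 59.85 mm

Part | A | x̄ᵢ | ȳᵢ | A·x̄ᵢ | A·ȳᵢ
rectangular body | 8000.00 | 40.00 | 50.00 | 320000.00 | 400000.00
semicircular top | 2513.27 | 40.00 | 116.98 | 100530.96 | 293994.08
triangular fin | 1650.00 | 100.00 | 18.33 | 165000.00 | 30250.00
hole | -314.16 | 51.00 | 48.00 | -16022.12 | -15079.64
Σ | 11849.11 |  |  | 569508.84 | 709164.43
x̄ = 569508.84 / 11849.11 = 48.06 mm
ȳ = 709164.43 / 11849.11 = 59.85 mm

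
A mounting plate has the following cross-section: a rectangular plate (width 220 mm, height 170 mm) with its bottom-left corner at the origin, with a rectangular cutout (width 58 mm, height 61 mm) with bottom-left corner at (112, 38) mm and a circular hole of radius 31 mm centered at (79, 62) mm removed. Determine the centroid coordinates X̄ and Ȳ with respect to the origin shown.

X̄ = 109.48 mm, Ȳ = 89.14 mm

plate: A = 220 × 170 = 37400.00, centroid at (110.00, 85.00).
hole 1: A = −(58 × 61) = -3538.00, centroid at (141.00, 68.50).
hole 2: A = −π·31² = -3019.07, centroid at (79.00, 62.00).
ΣA = 30842.93 mm², ΣAX̄ = 3376635.43 mm³, ΣAȲ = 2749464.63 mm³.
X̄ = 3376635.43/30842.93 = 109.48 mm; Ȳ = 2749464.63/30842.93 = 89.14 mm.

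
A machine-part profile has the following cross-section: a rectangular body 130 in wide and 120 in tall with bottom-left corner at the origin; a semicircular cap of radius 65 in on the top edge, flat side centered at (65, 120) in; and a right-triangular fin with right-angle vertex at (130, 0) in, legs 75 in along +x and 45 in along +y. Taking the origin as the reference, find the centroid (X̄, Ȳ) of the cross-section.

X̄ = 71.35 in, Ȳ = 81.12 in

Part | A | x̄ᵢ | ȳᵢ | A·x̄ᵢ | A·ȳᵢ
rectangular body | 15600.00 | 65.00 | 60.00 | 1014000.00 | 936000.00
semicircular top | 6636.61 | 65.00 | 147.59 | 431379.94 | 979477.07
triangular fin | 1687.50 | 155.00 | 15.00 | 261562.50 | 25312.50
Σ | 23924.11 |  |  | 1706942.44 | 1940789.57
X̄ = 1706942.44 / 23924.11 = 71.35 in
Ȳ = 1940789.57 / 23924.11 = 81.12 in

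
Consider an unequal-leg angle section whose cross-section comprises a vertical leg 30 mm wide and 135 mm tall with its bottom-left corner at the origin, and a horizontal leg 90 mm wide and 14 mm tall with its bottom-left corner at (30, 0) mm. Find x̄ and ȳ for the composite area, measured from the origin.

x̄ = 29.24 mm, ȳ = 53.14 mm

vertical leg: A = 30 × 135 = 4050.00, centroid at (15.00, 67.50).
horizontal leg: A = 90 × 14 = 1260.00, centroid at (75.00, 7.00).
ΣA = 5310.00 mm², ΣAx̄ = 155250.00 mm³, ΣAȳ = 282195.00 mm³.
x̄ = 155250.00/5310.00 = 29.24 mm; ȳ = 282195.00/5310.00 = 53.14 mm.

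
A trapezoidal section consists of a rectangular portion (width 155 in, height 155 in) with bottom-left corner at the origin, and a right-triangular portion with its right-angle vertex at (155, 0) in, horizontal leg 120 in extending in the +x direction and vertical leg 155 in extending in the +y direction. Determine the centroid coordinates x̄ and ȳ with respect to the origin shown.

Part | A | x̄ᵢ | ȳᵢ | A·x̄ᵢ | A·ȳᵢ
rectangular portion | 24025.00 | 77.50 | 77.50 | 1861937.50 | 1861937.50
triangular portion | 9300.00 | 195.00 | 51.67 | 1813500.00 | 480500.00
Σ | 33325.00 |  |  | 3675437.50 | 2342437.50
x̄ = 3675437.50 / 33325.00 = 110.29 in
ȳ = 2342437.50 / 33325.00 = 70.29 in

x̄ = 110.29 in, ȳ = 70.29 in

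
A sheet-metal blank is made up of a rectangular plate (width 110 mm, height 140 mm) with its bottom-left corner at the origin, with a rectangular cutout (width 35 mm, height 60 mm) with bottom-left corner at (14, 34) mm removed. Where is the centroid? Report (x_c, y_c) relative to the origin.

Part | A | x̄ᵢ | ȳᵢ | A·x̄ᵢ | A·ȳᵢ
plate | 15400.00 | 55.00 | 70.00 | 847000.00 | 1078000.00
hole | -2100.00 | 31.50 | 64.00 | -66150.00 | -134400.00
Σ | 13300.00 |  |  | 780850.00 | 943600.00
x_c = 780850.00 / 13300.00 = 58.71 mm
y_c = 943600.00 / 13300.00 = 70.95 mm

x_c = 58.71 mm, y_c = 70.95 mm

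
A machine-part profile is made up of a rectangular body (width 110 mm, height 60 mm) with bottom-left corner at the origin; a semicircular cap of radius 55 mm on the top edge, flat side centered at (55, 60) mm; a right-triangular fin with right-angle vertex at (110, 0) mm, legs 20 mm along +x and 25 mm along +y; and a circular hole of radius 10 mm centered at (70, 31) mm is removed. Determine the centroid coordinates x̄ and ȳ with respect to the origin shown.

x̄ = 55.95 mm, ȳ = 51.95 mm

Part | A | x̄ᵢ | ȳᵢ | A·x̄ᵢ | A·ȳᵢ
rectangular body | 6600.00 | 55.00 | 30.00 | 363000.00 | 198000.00
semicircular top | 4751.66 | 55.00 | 83.34 | 261341.24 | 396016.20
triangular fin | 250.00 | 116.67 | 8.33 | 29166.67 | 2083.33
hole | -314.16 | 70.00 | 31.00 | -21991.15 | -9738.94
Σ | 11287.50 |  |  | 631516.76 | 586360.60
x̄ = 631516.76 / 11287.50 = 55.95 mm
ȳ = 586360.60 / 11287.50 = 51.95 mm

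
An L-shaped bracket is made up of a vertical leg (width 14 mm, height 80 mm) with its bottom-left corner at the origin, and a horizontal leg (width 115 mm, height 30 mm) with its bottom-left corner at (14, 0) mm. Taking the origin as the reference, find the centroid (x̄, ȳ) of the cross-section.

vertical leg: A = 14 × 80 = 1120.00, centroid at (7.00, 40.00).
horizontal leg: A = 115 × 30 = 3450.00, centroid at (71.50, 15.00).
ΣA = 4570.00 mm², ΣAx̄ = 254515.00 mm³, ΣAȳ = 96550.00 mm³.
x̄ = 254515.00/4570.00 = 55.69 mm; ȳ = 96550.00/4570.00 = 21.13 mm.

x̄ = 55.69 mm, ȳ = 21.13 mm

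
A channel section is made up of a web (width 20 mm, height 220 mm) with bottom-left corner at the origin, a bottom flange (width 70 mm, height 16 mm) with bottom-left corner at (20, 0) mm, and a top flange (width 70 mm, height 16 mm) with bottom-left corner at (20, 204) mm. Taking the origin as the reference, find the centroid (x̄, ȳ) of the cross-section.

x̄ = 25.18 mm, ȳ = 110.00 mm

web: A = 20 × 220 = 4400.00, centroid at (10.00, 110.00).
bottom flange: A = 70 × 16 = 1120.00, centroid at (55.00, 8.00).
top flange: A = 70 × 16 = 1120.00, centroid at (55.00, 212.00).
ΣA = 6640.00 mm²
ΣAx̄ = (4400.00)(10.00) + (1120.00)(55.00) + (1120.00)(55.00) = 167200.00 mm³
ΣAȳ = (4400.00)(110.00) + (1120.00)(8.00) + (1120.00)(212.00) = 730400.00 mm³
x̄ = 167200.00 / 6640.00 = 25.18 mm
ȳ = 730400.00 / 6640.00 = 110.00 mm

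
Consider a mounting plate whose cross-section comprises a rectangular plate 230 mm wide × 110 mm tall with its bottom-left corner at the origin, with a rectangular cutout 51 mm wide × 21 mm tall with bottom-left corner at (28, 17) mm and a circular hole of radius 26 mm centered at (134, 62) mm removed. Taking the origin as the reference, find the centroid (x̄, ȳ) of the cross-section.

Part | A | x̄ᵢ | ȳᵢ | A·x̄ᵢ | A·ȳᵢ
plate | 25300.00 | 115.00 | 55.00 | 2909500.00 | 1391500.00
hole 1 | -1071.00 | 53.50 | 27.50 | -57298.50 | -29452.50
hole 2 | -2123.72 | 134.00 | 62.00 | -284578.03 | -131670.43
Σ | 22105.28 |  |  | 2567623.47 | 1230377.07
x̄ = 2567623.47 / 22105.28 = 116.15 mm
ȳ = 1230377.07 / 22105.28 = 55.66 mm

x̄ = 116.15 mm, ȳ = 55.66 mm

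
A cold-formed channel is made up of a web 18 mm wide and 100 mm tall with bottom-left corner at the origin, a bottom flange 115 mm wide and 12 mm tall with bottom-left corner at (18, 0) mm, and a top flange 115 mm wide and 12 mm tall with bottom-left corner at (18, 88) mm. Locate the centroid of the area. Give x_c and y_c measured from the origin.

x_c = 49.25 mm, y_c = 50.00 mm

web: A = 18 × 100 = 1800.00, centroid at (9.00, 50.00).
bottom flange: A = 115 × 12 = 1380.00, centroid at (75.50, 6.00).
top flange: A = 115 × 12 = 1380.00, centroid at (75.50, 94.00).
ΣA = 4560.00 mm²
ΣAx_c = (1800.00)(9.00) + (1380.00)(75.50) + (1380.00)(75.50) = 224580.00 mm³
ΣAy_c = (1800.00)(50.00) + (1380.00)(6.00) + (1380.00)(94.00) = 228000.00 mm³
x_c = 224580.00 / 4560.00 = 49.25 mm
y_c = 228000.00 / 4560.00 = 50.00 mm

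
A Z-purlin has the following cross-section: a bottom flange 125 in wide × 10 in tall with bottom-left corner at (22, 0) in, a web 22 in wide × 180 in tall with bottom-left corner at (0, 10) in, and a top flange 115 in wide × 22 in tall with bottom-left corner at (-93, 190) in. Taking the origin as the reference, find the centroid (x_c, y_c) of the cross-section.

x_c = 7.67 in, y_c = 117.67 in

bottom flange: A = 125 × 10 = 1250.00, centroid at (84.50, 5.00).
web: A = 22 × 180 = 3960.00, centroid at (11.00, 100.00).
top flange: A = 115 × 22 = 2530.00, centroid at (-35.50, 201.00).
ΣA = 7740.00 in²
ΣAx_c = (1250.00)(84.50) + (3960.00)(11.00) + (2530.00)(-35.50) = 59370.00 in³
ΣAy_c = (1250.00)(5.00) + (3960.00)(100.00) + (2530.00)(201.00) = 910780.00 in³
x_c = 59370.00 / 7740.00 = 7.67 in
y_c = 910780.00 / 7740.00 = 117.67 in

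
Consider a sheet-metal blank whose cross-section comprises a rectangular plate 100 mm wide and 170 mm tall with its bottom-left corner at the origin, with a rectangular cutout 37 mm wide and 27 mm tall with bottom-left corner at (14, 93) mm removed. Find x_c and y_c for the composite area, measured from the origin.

Part | A | x̄ᵢ | ȳᵢ | A·x̄ᵢ | A·ȳᵢ
plate | 17000.00 | 50.00 | 85.00 | 850000.00 | 1445000.00
hole | -999.00 | 32.50 | 106.50 | -32467.50 | -106393.50
Σ | 16001.00 |  |  | 817532.50 | 1338606.50
x_c = 817532.50 / 16001.00 = 51.09 mm
y_c = 1338606.50 / 16001.00 = 83.66 mm

x_c = 51.09 mm, y_c = 83.66 mm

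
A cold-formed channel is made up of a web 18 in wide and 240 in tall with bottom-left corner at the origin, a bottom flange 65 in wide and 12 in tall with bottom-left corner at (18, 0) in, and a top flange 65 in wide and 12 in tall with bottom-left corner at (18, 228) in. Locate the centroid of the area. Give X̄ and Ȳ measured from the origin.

X̄ = 20.01 in, Ȳ = 120.00 in

web: A = 18 × 240 = 4320.00, centroid at (9.00, 120.00).
bottom flange: A = 65 × 12 = 780.00, centroid at (50.50, 6.00).
top flange: A = 65 × 12 = 780.00, centroid at (50.50, 234.00).
ΣA = 5880.00 in²
ΣAX̄ = (4320.00)(9.00) + (780.00)(50.50) + (780.00)(50.50) = 117660.00 in³
ΣAȲ = (4320.00)(120.00) + (780.00)(6.00) + (780.00)(234.00) = 705600.00 in³
X̄ = 117660.00 / 5880.00 = 20.01 in
Ȳ = 705600.00 / 5880.00 = 120.00 in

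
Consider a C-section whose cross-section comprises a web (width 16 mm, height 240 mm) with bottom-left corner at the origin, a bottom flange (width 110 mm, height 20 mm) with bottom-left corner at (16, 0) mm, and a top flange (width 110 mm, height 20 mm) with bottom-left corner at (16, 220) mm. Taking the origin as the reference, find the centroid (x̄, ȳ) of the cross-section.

x̄ = 41.64 mm, ȳ = 120.00 mm

web: A = 16 × 240 = 3840.00, centroid at (8.00, 120.00).
bottom flange: A = 110 × 20 = 2200.00, centroid at (71.00, 10.00).
top flange: A = 110 × 20 = 2200.00, centroid at (71.00, 230.00).
ΣA = 8240.00 mm²
ΣAx̄ = (3840.00)(8.00) + (2200.00)(71.00) + (2200.00)(71.00) = 343120.00 mm³
ΣAȳ = (3840.00)(120.00) + (2200.00)(10.00) + (2200.00)(230.00) = 988800.00 mm³
x̄ = 343120.00 / 8240.00 = 41.64 mm
ȳ = 988800.00 / 8240.00 = 120.00 mm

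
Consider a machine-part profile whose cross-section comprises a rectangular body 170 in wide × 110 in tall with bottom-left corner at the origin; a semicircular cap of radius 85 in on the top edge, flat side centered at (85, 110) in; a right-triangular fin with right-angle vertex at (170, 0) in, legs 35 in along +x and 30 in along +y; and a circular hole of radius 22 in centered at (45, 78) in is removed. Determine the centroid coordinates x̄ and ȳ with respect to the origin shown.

rectangular body: A = 170 × 110 = 18700.00, centroid at (85.00, 55.00).
semicircular top: A = ½π·85² = 11349.00, centroid at (85.00, 146.08).
triangular fin: A = ½·35·30 = 525.00, centroid at (181.67, 10.00).
hole: A = −π·22² = -1520.53, centroid at (45.00, 78.00).
ΣA = 29053.47 in², ΣAx̄ = 2581116.41 in³, ΣAȳ = 2572955.64 in³.
x̄ = 2581116.41/29053.47 = 88.84 in; ȳ = 2572955.64/29053.47 = 88.56 in.

x̄ = 88.84 in, ȳ = 88.56 in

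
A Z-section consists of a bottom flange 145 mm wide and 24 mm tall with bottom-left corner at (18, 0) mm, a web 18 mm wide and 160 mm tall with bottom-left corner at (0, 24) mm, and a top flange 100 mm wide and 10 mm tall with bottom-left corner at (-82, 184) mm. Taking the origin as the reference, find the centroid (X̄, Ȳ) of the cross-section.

bottom flange: A = 145 × 24 = 3480.00, centroid at (90.50, 12.00).
web: A = 18 × 160 = 2880.00, centroid at (9.00, 104.00).
top flange: A = 100 × 10 = 1000.00, centroid at (-32.00, 189.00).
ΣA = 7360.00 mm²
ΣAX̄ = (3480.00)(90.50) + (2880.00)(9.00) + (1000.00)(-32.00) = 308860.00 mm³
ΣAȲ = (3480.00)(12.00) + (2880.00)(104.00) + (1000.00)(189.00) = 530280.00 mm³
X̄ = 308860.00 / 7360.00 = 41.96 mm
Ȳ = 530280.00 / 7360.00 = 72.05 mm

X̄ = 41.96 mm, Ȳ = 72.05 mm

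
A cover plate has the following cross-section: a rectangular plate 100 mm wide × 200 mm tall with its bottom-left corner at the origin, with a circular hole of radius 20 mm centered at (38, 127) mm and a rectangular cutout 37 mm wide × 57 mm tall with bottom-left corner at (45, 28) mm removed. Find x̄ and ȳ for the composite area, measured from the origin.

Part | A | x̄ᵢ | ȳᵢ | A·x̄ᵢ | A·ȳᵢ
plate | 20000.00 | 50.00 | 100.00 | 1000000.00 | 2000000.00
hole 1 | -1256.64 | 38.00 | 127.00 | -47752.21 | -159592.91
hole 2 | -2109.00 | 63.50 | 56.50 | -133921.50 | -119158.50
Σ | 16634.36 |  |  | 818326.29 | 1721248.59
x̄ = 818326.29 / 16634.36 = 49.19 mm
ȳ = 1721248.59 / 16634.36 = 103.48 mm

x̄ = 49.19 mm, ȳ = 103.48 mm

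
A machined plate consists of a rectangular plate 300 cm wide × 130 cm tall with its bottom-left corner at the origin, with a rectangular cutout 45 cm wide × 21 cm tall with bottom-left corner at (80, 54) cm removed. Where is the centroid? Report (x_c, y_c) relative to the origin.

plate: A = 300 × 130 = 39000.00, centroid at (150.00, 65.00).
hole: A = −(45 × 21) = -945.00, centroid at (102.50, 64.50).
ΣA = 38055.00 cm², ΣAx_c = 5753137.50 cm³, ΣAy_c = 2474047.50 cm³.
x_c = 5753137.50/38055.00 = 151.18 cm; y_c = 2474047.50/38055.00 = 65.01 cm.

x_c = 151.18 cm, y_c = 65.01 cm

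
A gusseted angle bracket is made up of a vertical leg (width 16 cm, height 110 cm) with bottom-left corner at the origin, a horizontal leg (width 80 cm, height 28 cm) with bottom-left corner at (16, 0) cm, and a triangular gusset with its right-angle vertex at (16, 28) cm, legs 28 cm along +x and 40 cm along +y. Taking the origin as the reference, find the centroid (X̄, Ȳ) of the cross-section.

X̄ = 33.71 cm, Ȳ = 33.18 cm

vertical leg: A = 16 × 110 = 1760.00, centroid at (8.00, 55.00).
horizontal leg: A = 80 × 28 = 2240.00, centroid at (56.00, 14.00).
gusset: A = ½·28·40 = 560.00, centroid at (25.33, 41.33).
ΣA = 4560.00 cm², ΣAX̄ = 153706.67 cm³, ΣAȲ = 151306.67 cm³.
X̄ = 153706.67/4560.00 = 33.71 cm; Ȳ = 151306.67/4560.00 = 33.18 cm.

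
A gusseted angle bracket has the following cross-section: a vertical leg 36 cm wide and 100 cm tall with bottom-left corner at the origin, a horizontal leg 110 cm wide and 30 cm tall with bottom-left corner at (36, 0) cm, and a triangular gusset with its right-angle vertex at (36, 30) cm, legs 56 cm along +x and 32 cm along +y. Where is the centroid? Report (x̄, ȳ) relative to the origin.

x̄ = 53.11 cm, ȳ = 34.11 cm

Part | A | x̄ᵢ | ȳᵢ | A·x̄ᵢ | A·ȳᵢ
vertical leg | 3600.00 | 18.00 | 50.00 | 64800.00 | 180000.00
horizontal leg | 3300.00 | 91.00 | 15.00 | 300300.00 | 49500.00
gusset | 896.00 | 54.67 | 40.67 | 48981.33 | 36437.33
Σ | 7796.00 |  |  | 414081.33 | 265937.33
x̄ = 414081.33 / 7796.00 = 53.11 cm
ȳ = 265937.33 / 7796.00 = 34.11 cm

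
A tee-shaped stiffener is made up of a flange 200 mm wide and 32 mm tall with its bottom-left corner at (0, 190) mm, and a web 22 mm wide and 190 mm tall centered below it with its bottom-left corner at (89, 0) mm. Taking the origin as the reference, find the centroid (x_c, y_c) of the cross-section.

web: A = 22 × 190 = 4180.00, centroid at (100.00, 95.00).
flange: A = 200 × 32 = 6400.00, centroid at (100.00, 206.00).
ΣA = 10580.00 mm², ΣAx_c = 1058000.00 mm³, ΣAy_c = 1715500.00 mm³.
x_c = 1058000.00/10580.00 = 100.00 mm; y_c = 1715500.00/10580.00 = 162.15 mm.

x_c = 100.00 mm, y_c = 162.15 mm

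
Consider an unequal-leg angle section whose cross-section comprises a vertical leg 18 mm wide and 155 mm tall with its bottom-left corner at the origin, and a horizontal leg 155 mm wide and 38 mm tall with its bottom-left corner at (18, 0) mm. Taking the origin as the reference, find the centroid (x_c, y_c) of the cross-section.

x_c = 67.70 mm, y_c = 37.80 mm

Part | A | x̄ᵢ | ȳᵢ | A·x̄ᵢ | A·ȳᵢ
vertical leg | 2790.00 | 9.00 | 77.50 | 25110.00 | 216225.00
horizontal leg | 5890.00 | 95.50 | 19.00 | 562495.00 | 111910.00
Σ | 8680.00 |  |  | 587605.00 | 328135.00
x_c = 587605.00 / 8680.00 = 67.70 mm
y_c = 328135.00 / 8680.00 = 37.80 mm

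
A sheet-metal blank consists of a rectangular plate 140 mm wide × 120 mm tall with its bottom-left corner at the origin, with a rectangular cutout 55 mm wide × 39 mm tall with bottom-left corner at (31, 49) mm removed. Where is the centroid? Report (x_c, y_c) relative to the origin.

x_c = 71.68 mm, y_c = 58.76 mm

plate: A = 140 × 120 = 16800.00, centroid at (70.00, 60.00).
hole: A = −(55 × 39) = -2145.00, centroid at (58.50, 68.50).
ΣA = 14655.00 mm², ΣAx_c = 1050517.50 mm³, ΣAy_c = 861067.50 mm³.
x_c = 1050517.50/14655.00 = 71.68 mm; y_c = 861067.50/14655.00 = 58.76 mm.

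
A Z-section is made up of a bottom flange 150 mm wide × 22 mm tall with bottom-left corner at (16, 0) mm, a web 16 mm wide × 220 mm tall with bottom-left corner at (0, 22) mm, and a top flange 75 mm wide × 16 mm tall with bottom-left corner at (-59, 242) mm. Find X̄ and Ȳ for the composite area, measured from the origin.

X̄ = 37.74 mm, Ȳ = 99.87 mm

bottom flange: A = 150 × 22 = 3300.00, centroid at (91.00, 11.00).
web: A = 16 × 220 = 3520.00, centroid at (8.00, 132.00).
top flange: A = 75 × 16 = 1200.00, centroid at (-21.50, 250.00).
ΣA = 8020.00 mm², ΣAX̄ = 302660.00 mm³, ΣAȲ = 800940.00 mm³.
X̄ = 302660.00/8020.00 = 37.74 mm; Ȳ = 800940.00/8020.00 = 99.87 mm.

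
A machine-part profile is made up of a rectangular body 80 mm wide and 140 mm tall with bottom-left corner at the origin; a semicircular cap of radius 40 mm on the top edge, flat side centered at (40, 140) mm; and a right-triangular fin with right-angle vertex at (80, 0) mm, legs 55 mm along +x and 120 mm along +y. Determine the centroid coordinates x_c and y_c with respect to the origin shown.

Part | A | x̄ᵢ | ȳᵢ | A·x̄ᵢ | A·ȳᵢ
rectangular body | 11200.00 | 40.00 | 70.00 | 448000.00 | 784000.00
semicircular top | 2513.27 | 40.00 | 156.98 | 100530.96 | 394525.04
triangular fin | 3300.00 | 98.33 | 40.00 | 324500.00 | 132000.00
Σ | 17013.27 |  |  | 873030.96 | 1310525.04
x_c = 873030.96 / 17013.27 = 51.31 mm
y_c = 1310525.04 / 17013.27 = 77.03 mm

x_c = 51.31 mm, y_c = 77.03 mm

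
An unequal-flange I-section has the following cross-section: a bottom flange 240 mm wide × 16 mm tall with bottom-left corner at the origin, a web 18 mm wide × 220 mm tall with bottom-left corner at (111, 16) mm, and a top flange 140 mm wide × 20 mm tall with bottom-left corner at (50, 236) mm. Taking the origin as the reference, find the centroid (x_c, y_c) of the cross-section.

bottom flange: A = 240 × 16 = 3840.00, centroid at (120.00, 8.00).
web: A = 18 × 220 = 3960.00, centroid at (120.00, 126.00).
top flange: A = 140 × 20 = 2800.00, centroid at (120.00, 246.00).
ΣA = 10600.00 mm²
ΣAx_c = (3840.00)(120.00) + (3960.00)(120.00) + (2800.00)(120.00) = 1272000.00 mm³
ΣAy_c = (3840.00)(8.00) + (3960.00)(126.00) + (2800.00)(246.00) = 1218480.00 mm³
x_c = 1272000.00 / 10600.00 = 120.00 mm
y_c = 1218480.00 / 10600.00 = 114.95 mm

x_c = 120.00 mm, y_c = 114.95 mm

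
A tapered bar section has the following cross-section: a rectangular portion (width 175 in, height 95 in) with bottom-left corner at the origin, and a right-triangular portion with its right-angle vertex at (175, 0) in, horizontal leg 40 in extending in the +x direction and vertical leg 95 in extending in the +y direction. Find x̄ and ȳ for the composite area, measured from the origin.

rectangular portion: A = 175 × 95 = 16625.00, centroid at (87.50, 47.50).
triangular portion: A = ½·40·95 = 1900.00, centroid at (188.33, 31.67).
ΣA = 18525.00 in², ΣAx̄ = 1812520.83 in³, ΣAȳ = 849854.17 in³.
x̄ = 1812520.83/18525.00 = 97.84 in; ȳ = 849854.17/18525.00 = 45.88 in.

x̄ = 97.84 in, ȳ = 45.88 in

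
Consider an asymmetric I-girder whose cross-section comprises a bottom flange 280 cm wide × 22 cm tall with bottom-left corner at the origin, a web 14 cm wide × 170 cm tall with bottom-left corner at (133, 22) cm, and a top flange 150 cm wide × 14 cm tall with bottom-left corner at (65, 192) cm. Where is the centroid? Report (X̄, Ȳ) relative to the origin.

Part | A | x̄ᵢ | ȳᵢ | A·x̄ᵢ | A·ȳᵢ
bottom flange | 6160.00 | 140.00 | 11.00 | 862400.00 | 67760.00
web | 2380.00 | 140.00 | 107.00 | 333200.00 | 254660.00
top flange | 2100.00 | 140.00 | 199.00 | 294000.00 | 417900.00
Σ | 10640.00 |  |  | 1489600.00 | 740320.00
X̄ = 1489600.00 / 10640.00 = 140.00 cm
Ȳ = 740320.00 / 10640.00 = 69.58 cm

X̄ = 140.00 cm, Ȳ = 69.58 cm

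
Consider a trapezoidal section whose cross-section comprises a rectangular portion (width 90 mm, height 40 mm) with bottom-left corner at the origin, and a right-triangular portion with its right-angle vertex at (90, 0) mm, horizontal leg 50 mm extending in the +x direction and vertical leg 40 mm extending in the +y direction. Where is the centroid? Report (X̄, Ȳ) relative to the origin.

rectangular portion: A = 90 × 40 = 3600.00, centroid at (45.00, 20.00).
triangular portion: A = ½·50·40 = 1000.00, centroid at (106.67, 13.33).
ΣA = 4600.00 mm², ΣAX̄ = 268666.67 mm³, ΣAȲ = 85333.33 mm³.
X̄ = 268666.67/4600.00 = 58.41 mm; Ȳ = 85333.33/4600.00 = 18.55 mm.

X̄ = 58.41 mm, Ȳ = 18.55 mm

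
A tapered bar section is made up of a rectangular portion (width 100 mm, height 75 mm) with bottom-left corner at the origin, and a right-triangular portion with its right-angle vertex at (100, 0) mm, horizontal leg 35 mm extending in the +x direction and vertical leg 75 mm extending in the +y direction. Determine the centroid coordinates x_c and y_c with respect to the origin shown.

rectangular portion: A = 100 × 75 = 7500.00, centroid at (50.00, 37.50).
triangular portion: A = ½·35·75 = 1312.50, centroid at (111.67, 25.00).
ΣA = 8812.50 mm²
ΣAx_c = (7500.00)(50.00) + (1312.50)(111.67) = 521562.50 mm³
ΣAy_c = (7500.00)(37.50) + (1312.50)(25.00) = 314062.50 mm³
x_c = 521562.50 / 8812.50 = 59.18 mm
y_c = 314062.50 / 8812.50 = 35.64 mm

x_c = 59.18 mm, y_c = 35.64 mm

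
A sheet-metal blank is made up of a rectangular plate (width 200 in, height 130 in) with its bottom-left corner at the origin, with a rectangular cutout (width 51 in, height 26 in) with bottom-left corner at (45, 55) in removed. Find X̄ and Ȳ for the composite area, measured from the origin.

plate: A = 200 × 130 = 26000.00, centroid at (100.00, 65.00).
hole: A = −(51 × 26) = -1326.00, centroid at (70.50, 68.00).
ΣA = 24674.00 in²
ΣAX̄ = (26000.00)(100.00) + (-1326.00)(70.50) = 2506517.00 in³
ΣAȲ = (26000.00)(65.00) + (-1326.00)(68.00) = 1599832.00 in³
X̄ = 2506517.00 / 24674.00 = 101.59 in
Ȳ = 1599832.00 / 24674.00 = 64.84 in

X̄ = 101.59 in, Ȳ = 64.84 in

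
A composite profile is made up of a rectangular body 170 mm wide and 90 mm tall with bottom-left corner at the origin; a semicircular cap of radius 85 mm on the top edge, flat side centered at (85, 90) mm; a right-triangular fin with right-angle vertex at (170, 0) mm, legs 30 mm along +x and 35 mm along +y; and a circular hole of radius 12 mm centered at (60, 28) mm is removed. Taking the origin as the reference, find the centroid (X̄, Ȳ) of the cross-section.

rectangular body: A = 170 × 90 = 15300.00, centroid at (85.00, 45.00).
semicircular top: A = ½π·85² = 11349.00, centroid at (85.00, 126.08).
triangular fin: A = ½·30·35 = 525.00, centroid at (180.00, 11.67).
hole: A = −π·12² = -452.39, centroid at (60.00, 28.00).
ΣA = 26721.61 mm²
ΣAX̄ = (15300.00)(85.00) + (11349.00)(85.00) + (525.00)(180.00) + (-452.39)(60.00) = 2332521.93 mm³
ΣAȲ = (15300.00)(45.00) + (11349.00)(126.08) + (525.00)(11.67) + (-452.39)(28.00) = 2112785.08 mm³
X̄ = 2332521.93 / 26721.61 = 87.29 mm
Ȳ = 2112785.08 / 26721.61 = 79.07 mm

X̄ = 87.29 mm, Ȳ = 79.07 mm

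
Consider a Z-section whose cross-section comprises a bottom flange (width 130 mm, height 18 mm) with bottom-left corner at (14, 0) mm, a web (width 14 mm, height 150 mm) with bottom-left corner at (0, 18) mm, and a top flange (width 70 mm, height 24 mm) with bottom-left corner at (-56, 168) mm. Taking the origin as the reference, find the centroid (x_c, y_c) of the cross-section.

bottom flange: A = 130 × 18 = 2340.00, centroid at (79.00, 9.00).
web: A = 14 × 150 = 2100.00, centroid at (7.00, 93.00).
top flange: A = 70 × 24 = 1680.00, centroid at (-21.00, 180.00).
ΣA = 6120.00 mm²
ΣAx_c = (2340.00)(79.00) + (2100.00)(7.00) + (1680.00)(-21.00) = 164280.00 mm³
ΣAy_c = (2340.00)(9.00) + (2100.00)(93.00) + (1680.00)(180.00) = 518760.00 mm³
x_c = 164280.00 / 6120.00 = 26.84 mm
y_c = 518760.00 / 6120.00 = 84.76 mm

x_c = 26.84 mm, y_c = 84.76 mm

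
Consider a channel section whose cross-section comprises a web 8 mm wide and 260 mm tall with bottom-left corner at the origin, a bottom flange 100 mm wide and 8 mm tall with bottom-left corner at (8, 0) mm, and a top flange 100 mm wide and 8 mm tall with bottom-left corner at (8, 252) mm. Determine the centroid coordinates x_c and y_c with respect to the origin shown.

x_c = 27.48 mm, y_c = 130.00 mm

Part | A | x̄ᵢ | ȳᵢ | A·x̄ᵢ | A·ȳᵢ
web | 2080.00 | 4.00 | 130.00 | 8320.00 | 270400.00
bottom flange | 800.00 | 58.00 | 4.00 | 46400.00 | 3200.00
top flange | 800.00 | 58.00 | 256.00 | 46400.00 | 204800.00
Σ | 3680.00 |  |  | 101120.00 | 478400.00
x_c = 101120.00 / 3680.00 = 27.48 mm
y_c = 478400.00 / 3680.00 = 130.00 mm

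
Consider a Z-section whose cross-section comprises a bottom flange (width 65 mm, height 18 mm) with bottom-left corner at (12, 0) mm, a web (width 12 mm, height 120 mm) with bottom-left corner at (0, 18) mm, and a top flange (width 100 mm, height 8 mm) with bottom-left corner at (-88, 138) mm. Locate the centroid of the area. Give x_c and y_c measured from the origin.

Part | A | x̄ᵢ | ȳᵢ | A·x̄ᵢ | A·ȳᵢ
bottom flange | 1170.00 | 44.50 | 9.00 | 52065.00 | 10530.00
web | 1440.00 | 6.00 | 78.00 | 8640.00 | 112320.00
top flange | 800.00 | -38.00 | 142.00 | -30400.00 | 113600.00
Σ | 3410.00 |  |  | 30305.00 | 236450.00
x_c = 30305.00 / 3410.00 = 8.89 mm
y_c = 236450.00 / 3410.00 = 69.34 mm

x_c = 8.89 mm, y_c = 69.34 mm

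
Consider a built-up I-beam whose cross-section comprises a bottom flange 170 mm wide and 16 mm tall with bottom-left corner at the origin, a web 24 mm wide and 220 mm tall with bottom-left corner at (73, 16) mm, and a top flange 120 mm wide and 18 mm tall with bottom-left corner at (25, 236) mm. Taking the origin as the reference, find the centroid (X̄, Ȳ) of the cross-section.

Part | A | x̄ᵢ | ȳᵢ | A·x̄ᵢ | A·ȳᵢ
bottom flange | 2720.00 | 85.00 | 8.00 | 231200.00 | 21760.00
web | 5280.00 | 85.00 | 126.00 | 448800.00 | 665280.00
top flange | 2160.00 | 85.00 | 245.00 | 183600.00 | 529200.00
Σ | 10160.00 |  |  | 863600.00 | 1216240.00
X̄ = 863600.00 / 10160.00 = 85.00 mm
Ȳ = 1216240.00 / 10160.00 = 119.71 mm

X̄ = 85.00 mm, Ȳ = 119.71 mm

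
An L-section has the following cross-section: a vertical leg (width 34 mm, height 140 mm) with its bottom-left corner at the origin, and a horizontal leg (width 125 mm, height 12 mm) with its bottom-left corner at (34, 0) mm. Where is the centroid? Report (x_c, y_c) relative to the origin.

vertical leg: A = 34 × 140 = 4760.00, centroid at (17.00, 70.00).
horizontal leg: A = 125 × 12 = 1500.00, centroid at (96.50, 6.00).
ΣA = 6260.00 mm², ΣAx_c = 225670.00 mm³, ΣAy_c = 342200.00 mm³.
x_c = 225670.00/6260.00 = 36.05 mm; y_c = 342200.00/6260.00 = 54.66 mm.

x_c = 36.05 mm, y_c = 54.66 mm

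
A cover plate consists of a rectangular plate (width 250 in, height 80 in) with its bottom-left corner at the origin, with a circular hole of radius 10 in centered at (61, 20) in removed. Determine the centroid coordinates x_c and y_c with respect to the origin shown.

plate: A = 250 × 80 = 20000.00, centroid at (125.00, 40.00).
hole: A = −π·10² = -314.16, centroid at (61.00, 20.00).
ΣA = 19685.84 in²
ΣAx_c = (20000.00)(125.00) + (-314.16)(61.00) = 2480836.28 in³
ΣAy_c = (20000.00)(40.00) + (-314.16)(20.00) = 793716.81 in³
x_c = 2480836.28 / 19685.84 = 126.02 in
y_c = 793716.81 / 19685.84 = 40.32 in

x_c = 126.02 in, y_c = 40.32 in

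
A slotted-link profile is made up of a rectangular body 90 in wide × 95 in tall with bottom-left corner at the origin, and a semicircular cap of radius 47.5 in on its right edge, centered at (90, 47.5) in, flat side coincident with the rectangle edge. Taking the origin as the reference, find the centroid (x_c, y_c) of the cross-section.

rectangular body: A = 90 × 95 = 8550.00, centroid at (45.00, 47.50).
semicircular end: A = ½π·47.5² = 3544.11, centroid at (110.16, 47.50).
ΣA = 12094.11 in²
ΣAx_c = (8550.00)(45.00) + (3544.11)(110.16) = 775167.75 in³
ΣAy_c = (8550.00)(47.50) + (3544.11)(47.50) = 574470.19 in³
x_c = 775167.75 / 12094.11 = 64.09 in
y_c = 574470.19 / 12094.11 = 47.50 in

x_c = 64.09 in, y_c = 47.50 in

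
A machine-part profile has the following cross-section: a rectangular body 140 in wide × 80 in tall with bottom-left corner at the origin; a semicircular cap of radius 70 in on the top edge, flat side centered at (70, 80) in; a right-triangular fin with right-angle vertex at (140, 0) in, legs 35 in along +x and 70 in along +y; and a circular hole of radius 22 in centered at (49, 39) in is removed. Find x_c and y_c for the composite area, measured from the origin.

x_c = 77.09 in, y_c = 67.83 in

Part | A | x̄ᵢ | ȳᵢ | A·x̄ᵢ | A·ȳᵢ
rectangular body | 11200.00 | 70.00 | 40.00 | 784000.00 | 448000.00
semicircular top | 7696.90 | 70.00 | 109.71 | 538783.14 | 844418.83
triangular fin | 1225.00 | 151.67 | 23.33 | 185791.67 | 28583.33
hole | -1520.53 | 49.00 | 39.00 | -74506.01 | -59300.70
Σ | 18601.37 |  |  | 1434068.80 | 1261701.46
x_c = 1434068.80 / 18601.37 = 77.09 in
y_c = 1261701.46 / 18601.37 = 67.83 in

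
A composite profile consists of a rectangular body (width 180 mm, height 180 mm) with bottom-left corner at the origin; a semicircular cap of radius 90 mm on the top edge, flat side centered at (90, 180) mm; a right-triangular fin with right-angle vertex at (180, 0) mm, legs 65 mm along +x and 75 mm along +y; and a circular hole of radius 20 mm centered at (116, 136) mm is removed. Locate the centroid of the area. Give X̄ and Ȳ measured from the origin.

rectangular body: A = 180 × 180 = 32400.00, centroid at (90.00, 90.00).
semicircular top: A = ½π·90² = 12723.45, centroid at (90.00, 218.20).
triangular fin: A = ½·65·75 = 2437.50, centroid at (201.67, 25.00).
hole: A = −π·20² = -1256.64, centroid at (116.00, 136.00).
ΣA = 46304.31 mm²
ΣAX̄ = (32400.00)(90.00) + (12723.45)(90.00) + (2437.50)(201.67) + (-1256.64)(116.00) = 4406903.12 mm³
ΣAȲ = (32400.00)(90.00) + (12723.45)(218.20) + (2437.50)(25.00) + (-1256.64)(136.00) = 5582255.90 mm³
X̄ = 4406903.12 / 46304.31 = 95.17 mm
Ȳ = 5582255.90 / 46304.31 = 120.56 mm

X̄ = 95.17 mm, Ȳ = 120.56 mm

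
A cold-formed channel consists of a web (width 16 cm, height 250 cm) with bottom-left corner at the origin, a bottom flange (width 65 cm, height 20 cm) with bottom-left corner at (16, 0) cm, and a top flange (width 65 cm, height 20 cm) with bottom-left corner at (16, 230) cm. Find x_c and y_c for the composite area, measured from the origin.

x_c = 23.95 cm, y_c = 125.00 cm

web: A = 16 × 250 = 4000.00, centroid at (8.00, 125.00).
bottom flange: A = 65 × 20 = 1300.00, centroid at (48.50, 10.00).
top flange: A = 65 × 20 = 1300.00, centroid at (48.50, 240.00).
ΣA = 6600.00 cm², ΣAx_c = 158100.00 cm³, ΣAy_c = 825000.00 cm³.
x_c = 158100.00/6600.00 = 23.95 cm; y_c = 825000.00/6600.00 = 125.00 cm.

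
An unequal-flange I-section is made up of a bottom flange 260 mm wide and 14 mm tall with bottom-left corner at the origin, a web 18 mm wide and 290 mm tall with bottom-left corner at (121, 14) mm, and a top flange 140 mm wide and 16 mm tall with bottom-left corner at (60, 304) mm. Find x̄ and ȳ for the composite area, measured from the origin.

Part | A | x̄ᵢ | ȳᵢ | A·x̄ᵢ | A·ȳᵢ
bottom flange | 3640.00 | 130.00 | 7.00 | 473200.00 | 25480.00
web | 5220.00 | 130.00 | 159.00 | 678600.00 | 829980.00
top flange | 2240.00 | 130.00 | 312.00 | 291200.00 | 698880.00
Σ | 11100.00 |  |  | 1443000.00 | 1554340.00
x̄ = 1443000.00 / 11100.00 = 130.00 mm
ȳ = 1554340.00 / 11100.00 = 140.03 mm

x̄ = 130.00 mm, ȳ = 140.03 mm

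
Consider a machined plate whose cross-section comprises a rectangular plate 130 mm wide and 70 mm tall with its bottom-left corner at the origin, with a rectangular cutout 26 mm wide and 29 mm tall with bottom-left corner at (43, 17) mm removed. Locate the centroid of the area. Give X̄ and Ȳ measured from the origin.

plate: A = 130 × 70 = 9100.00, centroid at (65.00, 35.00).
hole: A = −(26 × 29) = -754.00, centroid at (56.00, 31.50).
ΣA = 8346.00 mm²
ΣAX̄ = (9100.00)(65.00) + (-754.00)(56.00) = 549276.00 mm³
ΣAȲ = (9100.00)(35.00) + (-754.00)(31.50) = 294749.00 mm³
X̄ = 549276.00 / 8346.00 = 65.81 mm
Ȳ = 294749.00 / 8346.00 = 35.32 mm

X̄ = 65.81 mm, Ȳ = 35.32 mm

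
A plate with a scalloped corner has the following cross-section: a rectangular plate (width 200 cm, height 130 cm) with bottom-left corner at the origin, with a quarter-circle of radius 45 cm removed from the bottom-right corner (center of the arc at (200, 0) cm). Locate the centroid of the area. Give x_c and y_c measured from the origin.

x_c = 94.73 cm, y_c = 67.99 cm

plate: A = 200 × 130 = 26000.00, centroid at (100.00, 65.00).
removed quarter-circle: A = −¼π·45² = -1590.43, centroid at (180.90, 19.10).
ΣA = 24409.57 cm²
ΣAx_c = (26000.00)(100.00) + (-1590.43)(180.90) = 2312288.74 cm³
ΣAy_c = (26000.00)(65.00) + (-1590.43)(19.10) = 1659625.00 cm³
x_c = 2312288.74 / 24409.57 = 94.73 cm
y_c = 1659625.00 / 24409.57 = 67.99 cm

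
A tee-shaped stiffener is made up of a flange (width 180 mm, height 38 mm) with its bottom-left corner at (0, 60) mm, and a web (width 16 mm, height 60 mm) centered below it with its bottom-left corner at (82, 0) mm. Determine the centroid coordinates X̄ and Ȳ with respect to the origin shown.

web: A = 16 × 60 = 960.00, centroid at (90.00, 30.00).
flange: A = 180 × 38 = 6840.00, centroid at (90.00, 79.00).
ΣA = 7800.00 mm²
ΣAX̄ = (960.00)(90.00) + (6840.00)(90.00) = 702000.00 mm³
ΣAȲ = (960.00)(30.00) + (6840.00)(79.00) = 569160.00 mm³
X̄ = 702000.00 / 7800.00 = 90.00 mm
Ȳ = 569160.00 / 7800.00 = 72.97 mm

X̄ = 90.00 mm, Ȳ = 72.97 mm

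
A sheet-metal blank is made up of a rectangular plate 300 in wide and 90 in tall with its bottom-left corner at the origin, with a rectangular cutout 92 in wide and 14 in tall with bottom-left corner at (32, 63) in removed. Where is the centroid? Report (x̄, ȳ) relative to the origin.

x̄ = 153.61 in, ȳ = 43.75 in

Part | A | x̄ᵢ | ȳᵢ | A·x̄ᵢ | A·ȳᵢ
plate | 27000.00 | 150.00 | 45.00 | 4050000.00 | 1215000.00
hole | -1288.00 | 78.00 | 70.00 | -100464.00 | -90160.00
Σ | 25712.00 |  |  | 3949536.00 | 1124840.00
x̄ = 3949536.00 / 25712.00 = 153.61 in
ȳ = 1124840.00 / 25712.00 = 43.75 in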